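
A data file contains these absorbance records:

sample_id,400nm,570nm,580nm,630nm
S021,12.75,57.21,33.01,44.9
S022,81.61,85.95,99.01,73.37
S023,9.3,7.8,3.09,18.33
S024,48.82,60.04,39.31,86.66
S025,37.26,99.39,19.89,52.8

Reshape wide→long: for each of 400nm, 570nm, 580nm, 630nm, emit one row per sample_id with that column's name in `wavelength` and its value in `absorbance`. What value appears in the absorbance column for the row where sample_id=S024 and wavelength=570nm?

Unpivoting turns each (sample_id, wide-column) pair into one long row.
The wide cell at row S024, column 570nm holds 60.04, so the long row (S024, 570nm) has absorbance=60.04.

60.04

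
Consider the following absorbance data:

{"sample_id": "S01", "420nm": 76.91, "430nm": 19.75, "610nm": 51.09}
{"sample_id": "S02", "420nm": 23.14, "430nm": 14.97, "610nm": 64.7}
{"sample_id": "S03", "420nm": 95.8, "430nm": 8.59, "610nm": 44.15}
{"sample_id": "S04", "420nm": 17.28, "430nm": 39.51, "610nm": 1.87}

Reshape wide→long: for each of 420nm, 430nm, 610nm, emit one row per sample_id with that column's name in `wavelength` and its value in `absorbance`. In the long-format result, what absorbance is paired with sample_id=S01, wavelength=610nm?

51.09

Unpivoting turns each (sample_id, wide-column) pair into one long row.
The wide cell at row S01, column 610nm holds 51.09, so the long row (S01, 610nm) has absorbance=51.09.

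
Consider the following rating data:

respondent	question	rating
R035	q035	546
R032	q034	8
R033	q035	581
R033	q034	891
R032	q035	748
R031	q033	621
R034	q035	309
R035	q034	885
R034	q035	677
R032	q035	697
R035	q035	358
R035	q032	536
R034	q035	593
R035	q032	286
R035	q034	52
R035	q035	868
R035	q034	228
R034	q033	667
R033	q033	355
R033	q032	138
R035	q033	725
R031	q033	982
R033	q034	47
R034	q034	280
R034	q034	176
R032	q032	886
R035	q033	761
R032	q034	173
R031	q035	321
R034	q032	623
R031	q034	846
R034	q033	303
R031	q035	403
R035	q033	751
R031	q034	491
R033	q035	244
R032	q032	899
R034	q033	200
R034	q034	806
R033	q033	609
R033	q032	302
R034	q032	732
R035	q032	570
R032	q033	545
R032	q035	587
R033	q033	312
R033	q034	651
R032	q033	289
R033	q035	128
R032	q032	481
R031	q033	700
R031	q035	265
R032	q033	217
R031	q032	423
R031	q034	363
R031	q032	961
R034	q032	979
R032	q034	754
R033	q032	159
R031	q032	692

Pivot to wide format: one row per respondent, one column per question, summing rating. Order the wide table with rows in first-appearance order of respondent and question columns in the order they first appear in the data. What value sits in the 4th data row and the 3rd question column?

With rows in first-appearance order of respondent, row 4 is respondent=R031. question columns in first-appearance order: q035, q034, q033, q032; column 3 is q033.
Long rows with respondent=R031, question=q033: 621 + 982 + 700 = 2303.

2303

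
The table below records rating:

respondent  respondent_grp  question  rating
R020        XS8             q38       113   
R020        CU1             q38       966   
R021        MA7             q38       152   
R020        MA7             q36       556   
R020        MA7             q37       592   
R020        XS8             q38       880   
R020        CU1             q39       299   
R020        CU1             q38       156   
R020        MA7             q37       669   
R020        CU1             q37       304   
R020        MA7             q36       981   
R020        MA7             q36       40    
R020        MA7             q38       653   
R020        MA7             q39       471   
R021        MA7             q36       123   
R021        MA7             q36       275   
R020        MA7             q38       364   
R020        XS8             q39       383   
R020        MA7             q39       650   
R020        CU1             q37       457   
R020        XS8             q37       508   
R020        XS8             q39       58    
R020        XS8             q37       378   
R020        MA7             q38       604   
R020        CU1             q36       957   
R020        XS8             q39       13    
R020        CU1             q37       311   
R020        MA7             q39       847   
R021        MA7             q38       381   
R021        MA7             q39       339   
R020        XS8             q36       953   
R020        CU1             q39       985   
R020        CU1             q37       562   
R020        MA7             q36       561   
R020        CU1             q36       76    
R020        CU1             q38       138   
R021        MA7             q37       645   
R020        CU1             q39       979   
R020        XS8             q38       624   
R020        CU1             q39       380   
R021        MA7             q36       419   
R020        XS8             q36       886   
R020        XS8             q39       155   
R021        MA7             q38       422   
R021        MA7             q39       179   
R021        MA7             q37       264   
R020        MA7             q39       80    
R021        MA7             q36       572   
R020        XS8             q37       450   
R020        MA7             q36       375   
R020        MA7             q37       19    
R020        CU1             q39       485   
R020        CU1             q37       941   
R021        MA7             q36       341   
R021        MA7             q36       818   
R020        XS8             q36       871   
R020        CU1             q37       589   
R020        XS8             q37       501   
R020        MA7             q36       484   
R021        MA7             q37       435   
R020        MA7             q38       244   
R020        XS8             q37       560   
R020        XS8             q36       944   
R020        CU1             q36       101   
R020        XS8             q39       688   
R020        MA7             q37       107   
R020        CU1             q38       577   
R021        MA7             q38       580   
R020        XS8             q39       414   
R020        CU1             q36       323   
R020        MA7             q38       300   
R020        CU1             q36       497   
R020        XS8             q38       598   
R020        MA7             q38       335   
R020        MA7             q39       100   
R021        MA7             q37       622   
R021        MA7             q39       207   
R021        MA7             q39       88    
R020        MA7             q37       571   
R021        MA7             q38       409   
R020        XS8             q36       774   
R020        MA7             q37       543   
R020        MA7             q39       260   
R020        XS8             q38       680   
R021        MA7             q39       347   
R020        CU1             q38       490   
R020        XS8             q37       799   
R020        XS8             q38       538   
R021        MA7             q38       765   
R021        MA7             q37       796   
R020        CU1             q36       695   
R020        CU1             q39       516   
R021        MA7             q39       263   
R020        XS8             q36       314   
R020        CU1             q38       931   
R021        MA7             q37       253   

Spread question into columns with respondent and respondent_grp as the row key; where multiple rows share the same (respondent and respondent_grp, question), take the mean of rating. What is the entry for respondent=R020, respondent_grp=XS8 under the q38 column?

Rows with respondent=R020, respondent_grp=XS8 and question=q38: rating values are 113, 880, 624, 598, 680, 538.
(113 + 880 + 624 + 598 + 680 + 538) / 6 = 572.17.

572.17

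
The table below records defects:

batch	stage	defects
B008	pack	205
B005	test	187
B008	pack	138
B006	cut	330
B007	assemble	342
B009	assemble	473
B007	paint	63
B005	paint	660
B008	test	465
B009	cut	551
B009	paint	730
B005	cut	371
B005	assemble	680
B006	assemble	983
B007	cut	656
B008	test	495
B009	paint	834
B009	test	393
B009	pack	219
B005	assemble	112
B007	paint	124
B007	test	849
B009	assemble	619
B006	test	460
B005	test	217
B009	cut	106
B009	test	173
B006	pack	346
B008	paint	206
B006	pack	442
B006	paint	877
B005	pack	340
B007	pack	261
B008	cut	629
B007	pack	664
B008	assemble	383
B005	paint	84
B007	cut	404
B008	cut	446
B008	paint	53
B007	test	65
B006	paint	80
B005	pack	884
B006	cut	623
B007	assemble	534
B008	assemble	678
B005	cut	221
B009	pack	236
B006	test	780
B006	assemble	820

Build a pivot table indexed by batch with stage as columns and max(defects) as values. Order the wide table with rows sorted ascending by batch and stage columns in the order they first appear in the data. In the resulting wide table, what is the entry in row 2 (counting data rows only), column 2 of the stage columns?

With rows sorted ascending by batch, row 2 is batch=B006. stage columns in first-appearance order: pack, test, cut, assemble, paint; column 2 is test.
Long rows with batch=B006, stage=test: max(460, 780) = 780.

780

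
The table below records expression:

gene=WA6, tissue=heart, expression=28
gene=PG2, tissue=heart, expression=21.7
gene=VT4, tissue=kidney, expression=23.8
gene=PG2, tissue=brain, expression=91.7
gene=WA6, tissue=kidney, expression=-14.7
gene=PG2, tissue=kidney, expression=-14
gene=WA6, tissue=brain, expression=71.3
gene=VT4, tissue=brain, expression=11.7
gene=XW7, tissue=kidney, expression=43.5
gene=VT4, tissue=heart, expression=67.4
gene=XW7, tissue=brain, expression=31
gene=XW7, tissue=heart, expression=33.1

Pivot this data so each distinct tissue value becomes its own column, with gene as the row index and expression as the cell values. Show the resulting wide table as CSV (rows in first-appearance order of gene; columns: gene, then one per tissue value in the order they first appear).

gene,heart,kidney,brain
WA6,28,-14.7,71.3
PG2,21.7,-14,91.7
VT4,67.4,23.8,11.7
XW7,33.1,43.5,31

Columns: gene plus the 3 distinct tissue values (heart, kidney, brain).
For example, row WA6 column heart takes expression=28 from the long row (WA6, heart).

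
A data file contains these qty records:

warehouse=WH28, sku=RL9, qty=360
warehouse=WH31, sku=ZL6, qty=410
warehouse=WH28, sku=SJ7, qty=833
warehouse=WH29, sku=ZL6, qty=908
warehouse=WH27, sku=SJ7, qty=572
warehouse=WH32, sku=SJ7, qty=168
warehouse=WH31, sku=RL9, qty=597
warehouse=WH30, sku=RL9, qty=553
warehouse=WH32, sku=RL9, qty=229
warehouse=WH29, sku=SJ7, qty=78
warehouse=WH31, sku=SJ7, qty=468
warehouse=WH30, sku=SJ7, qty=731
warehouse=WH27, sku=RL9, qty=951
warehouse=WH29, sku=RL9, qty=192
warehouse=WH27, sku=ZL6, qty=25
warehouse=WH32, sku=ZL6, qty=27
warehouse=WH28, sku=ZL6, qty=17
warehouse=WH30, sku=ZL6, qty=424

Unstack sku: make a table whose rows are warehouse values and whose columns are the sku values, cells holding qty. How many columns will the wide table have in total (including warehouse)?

4

1 column for warehouse plus 3 distinct sku values → 4 columns.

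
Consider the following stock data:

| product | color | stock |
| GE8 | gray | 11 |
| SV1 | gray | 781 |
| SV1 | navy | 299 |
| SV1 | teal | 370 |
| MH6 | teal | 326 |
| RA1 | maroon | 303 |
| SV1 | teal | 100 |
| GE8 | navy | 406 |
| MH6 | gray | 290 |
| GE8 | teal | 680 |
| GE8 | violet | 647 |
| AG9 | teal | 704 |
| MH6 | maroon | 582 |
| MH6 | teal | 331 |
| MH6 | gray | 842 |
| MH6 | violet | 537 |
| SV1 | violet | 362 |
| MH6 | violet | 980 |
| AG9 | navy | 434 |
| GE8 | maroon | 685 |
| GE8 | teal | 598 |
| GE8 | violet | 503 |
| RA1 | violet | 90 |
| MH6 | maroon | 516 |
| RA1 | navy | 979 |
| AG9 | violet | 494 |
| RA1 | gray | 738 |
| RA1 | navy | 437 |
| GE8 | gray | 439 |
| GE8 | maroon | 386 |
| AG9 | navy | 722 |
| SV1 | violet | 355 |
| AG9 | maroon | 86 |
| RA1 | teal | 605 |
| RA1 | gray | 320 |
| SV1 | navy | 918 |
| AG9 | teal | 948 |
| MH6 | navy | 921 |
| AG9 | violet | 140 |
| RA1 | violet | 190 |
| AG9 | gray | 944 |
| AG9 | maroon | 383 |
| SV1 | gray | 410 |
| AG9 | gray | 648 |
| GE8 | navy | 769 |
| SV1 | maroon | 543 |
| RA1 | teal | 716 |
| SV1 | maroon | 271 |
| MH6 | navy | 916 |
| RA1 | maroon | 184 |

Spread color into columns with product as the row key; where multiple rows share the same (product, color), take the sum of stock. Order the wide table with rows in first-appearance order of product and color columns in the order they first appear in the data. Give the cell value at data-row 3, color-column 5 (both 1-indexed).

With rows in first-appearance order of product, row 3 is product=MH6. color columns in first-appearance order: gray, navy, teal, maroon, violet; column 5 is violet.
Long rows with product=MH6, color=violet: 537 + 980 = 1517.

1517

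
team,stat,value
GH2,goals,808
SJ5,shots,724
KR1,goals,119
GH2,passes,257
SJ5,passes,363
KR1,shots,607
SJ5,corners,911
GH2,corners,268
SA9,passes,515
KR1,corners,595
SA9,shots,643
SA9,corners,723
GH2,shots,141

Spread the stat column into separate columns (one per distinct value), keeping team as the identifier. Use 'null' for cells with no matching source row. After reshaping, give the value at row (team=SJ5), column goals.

null

No long-format row has team=SJ5 and stat=goals, so the cell is null.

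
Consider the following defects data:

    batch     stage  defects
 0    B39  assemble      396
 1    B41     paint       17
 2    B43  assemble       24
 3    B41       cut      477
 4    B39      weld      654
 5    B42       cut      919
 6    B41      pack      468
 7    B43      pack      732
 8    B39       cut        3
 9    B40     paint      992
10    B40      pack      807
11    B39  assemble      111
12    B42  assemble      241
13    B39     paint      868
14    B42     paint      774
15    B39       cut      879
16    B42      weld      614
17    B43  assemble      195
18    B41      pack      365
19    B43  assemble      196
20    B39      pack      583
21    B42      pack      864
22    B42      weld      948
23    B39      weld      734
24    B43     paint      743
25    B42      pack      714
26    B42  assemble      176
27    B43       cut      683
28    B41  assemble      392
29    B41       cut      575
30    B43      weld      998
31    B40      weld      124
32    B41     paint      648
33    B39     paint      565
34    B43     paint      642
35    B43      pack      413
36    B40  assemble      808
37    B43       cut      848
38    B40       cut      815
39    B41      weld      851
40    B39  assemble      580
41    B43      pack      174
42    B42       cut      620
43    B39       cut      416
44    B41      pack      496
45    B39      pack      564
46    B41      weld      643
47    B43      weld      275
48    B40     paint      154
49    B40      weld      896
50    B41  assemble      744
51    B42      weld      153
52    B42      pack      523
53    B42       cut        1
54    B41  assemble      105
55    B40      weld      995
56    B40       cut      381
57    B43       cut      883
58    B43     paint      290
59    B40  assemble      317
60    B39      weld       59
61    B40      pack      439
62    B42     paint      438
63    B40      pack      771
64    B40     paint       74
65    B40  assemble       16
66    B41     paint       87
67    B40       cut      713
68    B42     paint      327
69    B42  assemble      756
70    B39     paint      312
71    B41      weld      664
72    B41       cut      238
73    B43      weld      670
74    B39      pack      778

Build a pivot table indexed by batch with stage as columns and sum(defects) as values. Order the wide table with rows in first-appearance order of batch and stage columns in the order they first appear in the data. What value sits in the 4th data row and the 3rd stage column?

1540

With rows in first-appearance order of batch, row 4 is batch=B42. stage columns in first-appearance order: assemble, paint, cut, weld, pack; column 3 is cut.
Long rows with batch=B42, stage=cut: 919 + 620 + 1 = 1540.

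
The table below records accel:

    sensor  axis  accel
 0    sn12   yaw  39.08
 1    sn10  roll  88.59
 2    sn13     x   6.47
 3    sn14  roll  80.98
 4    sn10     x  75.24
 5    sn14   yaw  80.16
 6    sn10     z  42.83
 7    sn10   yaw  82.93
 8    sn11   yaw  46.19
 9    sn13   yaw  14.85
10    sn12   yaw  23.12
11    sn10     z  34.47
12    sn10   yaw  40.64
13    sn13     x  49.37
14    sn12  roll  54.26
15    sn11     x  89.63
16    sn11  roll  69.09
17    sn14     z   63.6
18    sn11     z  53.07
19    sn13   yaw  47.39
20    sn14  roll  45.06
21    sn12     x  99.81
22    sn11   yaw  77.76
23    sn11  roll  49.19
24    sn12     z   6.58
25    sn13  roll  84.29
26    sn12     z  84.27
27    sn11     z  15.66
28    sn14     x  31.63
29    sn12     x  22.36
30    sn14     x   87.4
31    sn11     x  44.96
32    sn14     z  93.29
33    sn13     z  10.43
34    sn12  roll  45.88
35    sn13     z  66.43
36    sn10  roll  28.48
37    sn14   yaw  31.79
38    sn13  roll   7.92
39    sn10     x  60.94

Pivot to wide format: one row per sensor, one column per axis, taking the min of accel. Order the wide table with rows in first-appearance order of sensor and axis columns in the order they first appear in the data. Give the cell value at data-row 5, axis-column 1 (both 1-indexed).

With rows in first-appearance order of sensor, row 5 is sensor=sn11. axis columns in first-appearance order: yaw, roll, x, z; column 1 is yaw.
Long rows with sensor=sn11, axis=yaw: min(46.19, 77.76) = 46.19.

46.19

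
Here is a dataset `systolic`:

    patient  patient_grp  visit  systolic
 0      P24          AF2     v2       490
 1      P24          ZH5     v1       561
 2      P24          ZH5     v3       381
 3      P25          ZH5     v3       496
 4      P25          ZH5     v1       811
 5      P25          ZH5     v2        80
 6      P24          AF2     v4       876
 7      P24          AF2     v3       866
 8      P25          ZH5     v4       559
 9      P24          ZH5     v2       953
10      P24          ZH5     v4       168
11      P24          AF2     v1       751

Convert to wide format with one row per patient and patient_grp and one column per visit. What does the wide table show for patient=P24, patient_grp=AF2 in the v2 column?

Wide layout: rows indexed by patient and patient_grp, columns are the 4 distinct visit values (v2, v1, v3, v4).
Cell (patient=P24, patient_grp=AF2, visit=v2) draws from the long row where patient=P24, patient_grp=AF2 and visit=v2, which has systolic=490.

490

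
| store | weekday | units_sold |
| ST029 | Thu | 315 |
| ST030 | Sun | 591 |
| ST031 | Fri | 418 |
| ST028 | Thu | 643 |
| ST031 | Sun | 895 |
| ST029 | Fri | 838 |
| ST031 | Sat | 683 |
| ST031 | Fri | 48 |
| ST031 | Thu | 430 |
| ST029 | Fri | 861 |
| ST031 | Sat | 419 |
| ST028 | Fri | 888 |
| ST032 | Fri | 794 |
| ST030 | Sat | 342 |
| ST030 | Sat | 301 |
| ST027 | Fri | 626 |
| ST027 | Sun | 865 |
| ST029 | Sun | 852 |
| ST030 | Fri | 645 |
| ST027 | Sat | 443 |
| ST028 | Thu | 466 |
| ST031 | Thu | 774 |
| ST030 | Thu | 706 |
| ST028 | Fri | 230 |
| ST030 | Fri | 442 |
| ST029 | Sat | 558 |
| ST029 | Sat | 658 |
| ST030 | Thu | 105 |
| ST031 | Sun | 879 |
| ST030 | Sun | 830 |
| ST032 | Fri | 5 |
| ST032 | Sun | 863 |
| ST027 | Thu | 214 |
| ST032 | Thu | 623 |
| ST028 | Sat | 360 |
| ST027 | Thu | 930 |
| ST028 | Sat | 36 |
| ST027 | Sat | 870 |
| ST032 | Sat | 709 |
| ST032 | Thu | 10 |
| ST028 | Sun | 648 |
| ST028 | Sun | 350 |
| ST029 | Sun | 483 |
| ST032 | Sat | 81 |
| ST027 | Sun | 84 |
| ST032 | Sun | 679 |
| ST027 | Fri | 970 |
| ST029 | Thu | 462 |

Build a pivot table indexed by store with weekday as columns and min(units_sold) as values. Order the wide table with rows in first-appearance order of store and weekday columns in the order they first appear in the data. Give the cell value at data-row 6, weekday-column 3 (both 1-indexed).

626

With rows in first-appearance order of store, row 6 is store=ST027. weekday columns in first-appearance order: Thu, Sun, Fri, Sat; column 3 is Fri.
Long rows with store=ST027, weekday=Fri: min(626, 970) = 626.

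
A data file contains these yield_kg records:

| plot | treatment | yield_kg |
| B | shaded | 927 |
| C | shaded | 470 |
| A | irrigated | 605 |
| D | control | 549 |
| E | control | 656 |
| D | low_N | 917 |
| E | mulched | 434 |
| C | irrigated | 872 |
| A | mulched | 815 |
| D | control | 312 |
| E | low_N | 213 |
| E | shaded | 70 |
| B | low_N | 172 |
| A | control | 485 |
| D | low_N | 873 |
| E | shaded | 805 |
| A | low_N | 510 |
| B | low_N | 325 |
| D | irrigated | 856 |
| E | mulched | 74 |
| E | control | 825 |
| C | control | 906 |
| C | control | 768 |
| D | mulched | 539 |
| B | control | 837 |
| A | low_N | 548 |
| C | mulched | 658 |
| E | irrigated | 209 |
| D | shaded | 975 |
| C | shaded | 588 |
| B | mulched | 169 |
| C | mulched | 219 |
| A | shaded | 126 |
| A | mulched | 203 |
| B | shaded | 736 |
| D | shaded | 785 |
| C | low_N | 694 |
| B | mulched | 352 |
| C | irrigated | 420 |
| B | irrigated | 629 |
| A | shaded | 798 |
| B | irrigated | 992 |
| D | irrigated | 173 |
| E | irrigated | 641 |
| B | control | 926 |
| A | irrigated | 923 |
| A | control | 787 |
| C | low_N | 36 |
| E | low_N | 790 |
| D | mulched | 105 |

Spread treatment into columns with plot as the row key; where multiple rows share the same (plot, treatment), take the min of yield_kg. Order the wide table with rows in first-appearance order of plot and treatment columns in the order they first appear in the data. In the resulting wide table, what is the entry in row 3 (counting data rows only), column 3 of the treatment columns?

485

With rows in first-appearance order of plot, row 3 is plot=A. treatment columns in first-appearance order: shaded, irrigated, control, low_N, mulched; column 3 is control.
Long rows with plot=A, treatment=control: min(485, 787) = 485.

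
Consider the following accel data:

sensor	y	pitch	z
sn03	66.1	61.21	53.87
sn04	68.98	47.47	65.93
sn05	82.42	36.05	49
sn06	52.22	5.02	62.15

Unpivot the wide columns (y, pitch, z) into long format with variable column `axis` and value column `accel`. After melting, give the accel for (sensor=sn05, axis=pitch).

Unpivoting turns each (sensor, wide-column) pair into one long row.
The wide cell at row sn05, column pitch holds 36.05, so the long row (sn05, pitch) has accel=36.05.

36.05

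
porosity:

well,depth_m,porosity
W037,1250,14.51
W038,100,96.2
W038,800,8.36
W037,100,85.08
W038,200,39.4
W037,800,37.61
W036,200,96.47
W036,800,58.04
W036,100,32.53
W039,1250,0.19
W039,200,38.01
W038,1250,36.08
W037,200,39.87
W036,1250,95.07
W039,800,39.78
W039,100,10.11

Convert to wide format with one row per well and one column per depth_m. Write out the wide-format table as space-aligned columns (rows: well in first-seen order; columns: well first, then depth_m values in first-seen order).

Columns: well plus the 4 distinct depth_m values (1250, 100, 800, 200).
For example, row W037 column 1250 takes porosity=14.51 from the long row (W037, 1250).

well  1250   100    800    200  
W037  14.51  85.08  37.61  39.87
W038  36.08  96.2   8.36   39.4 
W036  95.07  32.53  58.04  96.47
W039  0.19   10.11  39.78  38.01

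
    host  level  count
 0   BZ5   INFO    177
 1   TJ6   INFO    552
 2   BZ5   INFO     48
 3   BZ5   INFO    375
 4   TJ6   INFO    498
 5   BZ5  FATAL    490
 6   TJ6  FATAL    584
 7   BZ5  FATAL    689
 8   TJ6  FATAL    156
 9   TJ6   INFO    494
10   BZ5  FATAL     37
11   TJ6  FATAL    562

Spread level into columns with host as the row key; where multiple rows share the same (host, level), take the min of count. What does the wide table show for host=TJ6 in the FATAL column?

Rows with host=TJ6 and level=FATAL: count values are 584, 156, 562.
min(584, 156, 562) = 156.

156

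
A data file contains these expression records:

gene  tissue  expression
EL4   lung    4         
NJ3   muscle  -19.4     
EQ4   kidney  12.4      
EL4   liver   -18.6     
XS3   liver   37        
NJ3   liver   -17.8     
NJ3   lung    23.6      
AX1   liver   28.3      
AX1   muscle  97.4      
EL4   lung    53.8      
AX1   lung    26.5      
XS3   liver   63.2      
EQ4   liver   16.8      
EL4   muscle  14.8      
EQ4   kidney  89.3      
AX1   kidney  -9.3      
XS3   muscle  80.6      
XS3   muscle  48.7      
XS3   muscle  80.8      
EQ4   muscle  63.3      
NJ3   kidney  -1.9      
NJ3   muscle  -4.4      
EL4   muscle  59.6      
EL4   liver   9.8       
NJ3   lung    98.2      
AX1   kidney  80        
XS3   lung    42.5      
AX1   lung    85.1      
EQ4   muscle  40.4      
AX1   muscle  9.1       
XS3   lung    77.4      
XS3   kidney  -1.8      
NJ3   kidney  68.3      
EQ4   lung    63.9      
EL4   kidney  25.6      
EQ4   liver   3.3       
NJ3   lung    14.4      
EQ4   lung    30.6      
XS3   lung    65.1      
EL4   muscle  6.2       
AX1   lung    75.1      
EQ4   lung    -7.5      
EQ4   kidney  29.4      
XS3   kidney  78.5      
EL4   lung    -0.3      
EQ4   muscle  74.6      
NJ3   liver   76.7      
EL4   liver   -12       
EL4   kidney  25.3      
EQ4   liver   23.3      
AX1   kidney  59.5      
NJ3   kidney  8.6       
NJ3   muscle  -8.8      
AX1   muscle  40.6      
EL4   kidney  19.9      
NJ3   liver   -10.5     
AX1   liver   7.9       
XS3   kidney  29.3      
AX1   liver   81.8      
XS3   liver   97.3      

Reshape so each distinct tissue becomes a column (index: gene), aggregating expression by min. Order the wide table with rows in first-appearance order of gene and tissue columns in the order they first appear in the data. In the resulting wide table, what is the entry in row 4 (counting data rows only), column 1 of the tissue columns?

With rows in first-appearance order of gene, row 4 is gene=XS3. tissue columns in first-appearance order: lung, muscle, kidney, liver; column 1 is lung.
Long rows with gene=XS3, tissue=lung: min(42.5, 77.4, 65.1) = 42.5.

42.5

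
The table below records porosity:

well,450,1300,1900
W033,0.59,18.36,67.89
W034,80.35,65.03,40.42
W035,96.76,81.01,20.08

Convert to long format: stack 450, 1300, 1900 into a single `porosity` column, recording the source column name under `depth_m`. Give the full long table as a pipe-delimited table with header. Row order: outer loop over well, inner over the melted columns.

| well | depth_m | porosity |
| W033 | 450 | 0.59 |
| W033 | 1300 | 18.36 |
| W033 | 1900 | 67.89 |
| W034 | 450 | 80.35 |
| W034 | 1300 | 65.03 |
| W034 | 1900 | 40.42 |
| W035 | 450 | 96.76 |
| W035 | 1300 | 81.01 |
| W035 | 1900 | 20.08 |

Each (well, column) pair becomes one row: 3 × 3 = 9 rows.
For example, (W033, 450) → porosity=0.59.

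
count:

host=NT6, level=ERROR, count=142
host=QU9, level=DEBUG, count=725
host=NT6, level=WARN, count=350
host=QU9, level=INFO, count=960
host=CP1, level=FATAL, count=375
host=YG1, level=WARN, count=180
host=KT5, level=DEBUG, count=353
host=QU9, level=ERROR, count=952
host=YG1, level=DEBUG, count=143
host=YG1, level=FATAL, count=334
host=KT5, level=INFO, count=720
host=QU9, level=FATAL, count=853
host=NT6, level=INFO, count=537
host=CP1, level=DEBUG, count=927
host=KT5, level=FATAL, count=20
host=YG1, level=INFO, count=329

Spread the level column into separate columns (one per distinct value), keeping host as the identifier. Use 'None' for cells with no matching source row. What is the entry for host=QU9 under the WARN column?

No long-format row has host=QU9 and level=WARN, so the cell is None.

None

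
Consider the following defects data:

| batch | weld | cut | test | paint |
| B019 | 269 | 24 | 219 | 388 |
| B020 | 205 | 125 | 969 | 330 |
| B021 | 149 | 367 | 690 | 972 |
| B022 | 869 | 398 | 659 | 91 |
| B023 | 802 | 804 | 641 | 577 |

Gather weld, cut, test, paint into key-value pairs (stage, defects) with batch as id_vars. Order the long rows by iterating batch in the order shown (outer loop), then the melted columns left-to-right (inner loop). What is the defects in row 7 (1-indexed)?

969

20 rows total (5 × 4). Row 7: index ⌊(7-1)/4⌋ = 1 into batch → B020; (7-1) mod 4 = 2 into the melted columns → test.
So row 7 is (B020, test, 969); defects = 969.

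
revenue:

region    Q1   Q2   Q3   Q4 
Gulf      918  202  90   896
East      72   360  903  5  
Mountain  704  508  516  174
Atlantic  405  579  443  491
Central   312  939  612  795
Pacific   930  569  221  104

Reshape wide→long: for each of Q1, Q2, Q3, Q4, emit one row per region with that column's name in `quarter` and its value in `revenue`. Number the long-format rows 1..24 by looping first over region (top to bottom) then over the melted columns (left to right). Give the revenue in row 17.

24 rows total (6 × 4). Row 17: index ⌊(17-1)/4⌋ = 4 into region → Central; (17-1) mod 4 = 0 into the melted columns → Q1.
So row 17 is (Central, Q1, 312); revenue = 312.

312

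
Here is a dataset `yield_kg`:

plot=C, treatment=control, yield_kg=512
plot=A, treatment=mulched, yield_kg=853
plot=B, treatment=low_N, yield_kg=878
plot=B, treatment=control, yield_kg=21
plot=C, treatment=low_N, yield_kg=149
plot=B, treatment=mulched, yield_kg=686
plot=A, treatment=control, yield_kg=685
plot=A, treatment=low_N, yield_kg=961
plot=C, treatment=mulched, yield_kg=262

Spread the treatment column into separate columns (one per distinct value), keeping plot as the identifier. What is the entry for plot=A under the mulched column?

853

Wide layout: rows indexed by plot, columns are the 3 distinct treatment values (control, mulched, low_N).
Cell (plot=A, treatment=mulched) draws from the long row where plot=A and treatment=mulched, which has yield_kg=853.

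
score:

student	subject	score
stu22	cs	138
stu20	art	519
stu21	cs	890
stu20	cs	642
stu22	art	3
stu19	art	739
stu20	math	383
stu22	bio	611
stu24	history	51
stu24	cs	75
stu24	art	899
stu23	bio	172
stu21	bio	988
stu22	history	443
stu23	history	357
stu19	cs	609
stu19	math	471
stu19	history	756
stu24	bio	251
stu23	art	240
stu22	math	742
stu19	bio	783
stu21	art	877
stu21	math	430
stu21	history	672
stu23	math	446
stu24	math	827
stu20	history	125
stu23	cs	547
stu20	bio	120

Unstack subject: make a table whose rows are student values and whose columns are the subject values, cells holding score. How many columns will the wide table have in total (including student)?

6

1 column for student plus 5 distinct subject values → 6 columns.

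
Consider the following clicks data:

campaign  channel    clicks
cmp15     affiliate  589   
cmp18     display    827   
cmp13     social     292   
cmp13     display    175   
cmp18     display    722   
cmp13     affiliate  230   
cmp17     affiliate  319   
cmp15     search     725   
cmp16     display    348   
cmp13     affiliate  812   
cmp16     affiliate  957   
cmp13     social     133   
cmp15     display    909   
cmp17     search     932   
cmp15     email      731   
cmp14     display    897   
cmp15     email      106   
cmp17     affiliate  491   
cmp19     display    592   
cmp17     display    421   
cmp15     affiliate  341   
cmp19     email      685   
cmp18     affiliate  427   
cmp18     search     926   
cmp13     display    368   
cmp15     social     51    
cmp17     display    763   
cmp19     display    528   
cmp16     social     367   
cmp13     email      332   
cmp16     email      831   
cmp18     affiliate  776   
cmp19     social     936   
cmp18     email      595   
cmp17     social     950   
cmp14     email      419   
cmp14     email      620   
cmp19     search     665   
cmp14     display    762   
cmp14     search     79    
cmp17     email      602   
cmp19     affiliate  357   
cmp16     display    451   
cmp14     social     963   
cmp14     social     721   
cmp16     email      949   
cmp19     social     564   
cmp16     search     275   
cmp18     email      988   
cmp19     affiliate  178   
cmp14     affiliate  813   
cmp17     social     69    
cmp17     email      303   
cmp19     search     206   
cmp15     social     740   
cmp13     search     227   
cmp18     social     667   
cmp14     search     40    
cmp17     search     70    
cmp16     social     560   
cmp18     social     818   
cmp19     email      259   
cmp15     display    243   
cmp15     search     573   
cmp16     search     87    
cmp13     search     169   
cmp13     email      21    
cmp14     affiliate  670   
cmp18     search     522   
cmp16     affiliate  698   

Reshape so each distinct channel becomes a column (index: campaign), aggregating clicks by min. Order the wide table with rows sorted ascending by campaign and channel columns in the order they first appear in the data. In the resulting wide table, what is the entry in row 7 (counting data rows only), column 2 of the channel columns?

528

With rows sorted ascending by campaign, row 7 is campaign=cmp19. channel columns in first-appearance order: affiliate, display, social, search, email; column 2 is display.
Long rows with campaign=cmp19, channel=display: min(592, 528) = 528.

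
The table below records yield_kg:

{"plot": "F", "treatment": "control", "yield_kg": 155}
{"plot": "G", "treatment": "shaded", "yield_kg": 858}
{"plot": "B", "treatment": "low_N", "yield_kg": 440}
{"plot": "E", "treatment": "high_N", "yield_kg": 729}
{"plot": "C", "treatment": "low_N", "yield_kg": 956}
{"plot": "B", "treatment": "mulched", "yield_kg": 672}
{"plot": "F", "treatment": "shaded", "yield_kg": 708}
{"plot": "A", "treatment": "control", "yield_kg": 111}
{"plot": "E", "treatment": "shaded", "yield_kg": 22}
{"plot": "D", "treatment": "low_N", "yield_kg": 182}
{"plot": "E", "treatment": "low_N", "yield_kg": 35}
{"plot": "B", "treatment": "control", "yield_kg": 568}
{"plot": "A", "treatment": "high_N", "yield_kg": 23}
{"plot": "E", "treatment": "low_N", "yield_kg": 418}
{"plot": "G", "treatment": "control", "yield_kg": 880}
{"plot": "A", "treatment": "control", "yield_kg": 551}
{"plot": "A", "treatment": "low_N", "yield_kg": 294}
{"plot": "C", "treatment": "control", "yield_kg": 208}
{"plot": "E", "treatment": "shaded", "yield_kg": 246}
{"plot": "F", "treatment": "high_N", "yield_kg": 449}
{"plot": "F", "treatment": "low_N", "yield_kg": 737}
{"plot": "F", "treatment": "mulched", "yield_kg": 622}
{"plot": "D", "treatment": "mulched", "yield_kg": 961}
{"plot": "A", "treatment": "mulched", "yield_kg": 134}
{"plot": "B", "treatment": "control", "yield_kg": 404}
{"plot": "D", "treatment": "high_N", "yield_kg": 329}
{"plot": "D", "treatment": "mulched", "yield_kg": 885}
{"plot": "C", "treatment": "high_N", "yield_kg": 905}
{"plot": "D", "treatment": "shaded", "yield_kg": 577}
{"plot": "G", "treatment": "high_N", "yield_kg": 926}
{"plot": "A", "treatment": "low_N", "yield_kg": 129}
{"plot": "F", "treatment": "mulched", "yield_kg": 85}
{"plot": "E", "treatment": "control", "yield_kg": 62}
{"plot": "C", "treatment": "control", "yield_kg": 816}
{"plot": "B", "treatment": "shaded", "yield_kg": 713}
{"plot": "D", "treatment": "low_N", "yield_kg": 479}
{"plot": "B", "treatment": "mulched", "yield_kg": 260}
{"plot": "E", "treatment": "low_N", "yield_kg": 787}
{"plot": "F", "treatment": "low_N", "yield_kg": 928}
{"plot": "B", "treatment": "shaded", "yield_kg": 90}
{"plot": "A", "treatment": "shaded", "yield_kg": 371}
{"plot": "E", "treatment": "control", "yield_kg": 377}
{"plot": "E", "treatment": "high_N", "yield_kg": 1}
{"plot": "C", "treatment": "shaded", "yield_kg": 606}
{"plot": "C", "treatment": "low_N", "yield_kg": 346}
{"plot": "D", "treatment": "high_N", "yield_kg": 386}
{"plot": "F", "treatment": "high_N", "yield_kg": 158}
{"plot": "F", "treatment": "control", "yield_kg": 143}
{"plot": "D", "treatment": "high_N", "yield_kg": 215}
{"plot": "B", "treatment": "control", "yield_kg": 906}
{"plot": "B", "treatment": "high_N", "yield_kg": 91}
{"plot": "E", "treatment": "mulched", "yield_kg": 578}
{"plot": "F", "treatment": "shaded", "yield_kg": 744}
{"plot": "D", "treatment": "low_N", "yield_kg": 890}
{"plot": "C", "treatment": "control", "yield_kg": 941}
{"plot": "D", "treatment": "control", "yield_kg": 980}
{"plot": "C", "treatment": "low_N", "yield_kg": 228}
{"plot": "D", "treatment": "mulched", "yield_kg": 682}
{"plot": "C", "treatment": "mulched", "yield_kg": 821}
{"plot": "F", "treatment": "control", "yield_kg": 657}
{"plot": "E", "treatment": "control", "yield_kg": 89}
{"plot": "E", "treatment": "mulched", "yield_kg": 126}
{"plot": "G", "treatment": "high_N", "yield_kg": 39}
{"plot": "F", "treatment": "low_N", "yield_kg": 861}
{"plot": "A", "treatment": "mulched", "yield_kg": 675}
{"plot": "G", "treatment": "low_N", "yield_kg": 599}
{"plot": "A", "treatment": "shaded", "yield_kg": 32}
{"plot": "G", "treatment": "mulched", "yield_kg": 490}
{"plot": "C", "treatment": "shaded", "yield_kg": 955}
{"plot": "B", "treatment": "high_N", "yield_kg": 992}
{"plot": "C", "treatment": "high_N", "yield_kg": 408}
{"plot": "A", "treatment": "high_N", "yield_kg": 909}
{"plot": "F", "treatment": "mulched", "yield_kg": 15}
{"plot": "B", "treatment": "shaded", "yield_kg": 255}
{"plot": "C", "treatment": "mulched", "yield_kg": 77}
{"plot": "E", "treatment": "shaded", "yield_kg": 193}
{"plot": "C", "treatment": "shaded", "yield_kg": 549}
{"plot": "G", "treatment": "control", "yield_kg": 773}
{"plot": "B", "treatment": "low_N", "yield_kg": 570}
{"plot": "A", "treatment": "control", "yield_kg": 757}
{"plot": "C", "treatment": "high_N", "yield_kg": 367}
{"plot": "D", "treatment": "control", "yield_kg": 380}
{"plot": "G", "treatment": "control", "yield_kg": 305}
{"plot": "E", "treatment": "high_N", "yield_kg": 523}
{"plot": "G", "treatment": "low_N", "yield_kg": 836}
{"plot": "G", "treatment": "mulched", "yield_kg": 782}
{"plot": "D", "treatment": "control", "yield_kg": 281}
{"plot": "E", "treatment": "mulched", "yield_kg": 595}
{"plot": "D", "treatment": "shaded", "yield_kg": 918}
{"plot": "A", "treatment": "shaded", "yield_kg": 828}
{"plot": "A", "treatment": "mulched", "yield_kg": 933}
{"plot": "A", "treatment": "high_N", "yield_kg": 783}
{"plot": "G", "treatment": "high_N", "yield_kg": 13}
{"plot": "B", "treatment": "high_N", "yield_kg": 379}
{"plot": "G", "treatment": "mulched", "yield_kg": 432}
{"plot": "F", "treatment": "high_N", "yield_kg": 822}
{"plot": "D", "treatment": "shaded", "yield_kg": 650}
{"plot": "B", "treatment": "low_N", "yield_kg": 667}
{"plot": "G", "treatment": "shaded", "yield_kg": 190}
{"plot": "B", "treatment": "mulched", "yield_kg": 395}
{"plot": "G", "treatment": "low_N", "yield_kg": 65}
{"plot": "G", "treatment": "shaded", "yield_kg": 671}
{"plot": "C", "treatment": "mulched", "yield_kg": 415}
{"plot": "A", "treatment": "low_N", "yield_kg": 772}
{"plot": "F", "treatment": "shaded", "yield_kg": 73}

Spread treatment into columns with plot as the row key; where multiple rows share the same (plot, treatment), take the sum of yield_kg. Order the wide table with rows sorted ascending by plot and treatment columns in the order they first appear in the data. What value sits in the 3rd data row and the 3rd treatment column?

With rows sorted ascending by plot, row 3 is plot=C. treatment columns in first-appearance order: control, shaded, low_N, high_N, mulched; column 3 is low_N.
Long rows with plot=C, treatment=low_N: 956 + 346 + 228 = 1530.

1530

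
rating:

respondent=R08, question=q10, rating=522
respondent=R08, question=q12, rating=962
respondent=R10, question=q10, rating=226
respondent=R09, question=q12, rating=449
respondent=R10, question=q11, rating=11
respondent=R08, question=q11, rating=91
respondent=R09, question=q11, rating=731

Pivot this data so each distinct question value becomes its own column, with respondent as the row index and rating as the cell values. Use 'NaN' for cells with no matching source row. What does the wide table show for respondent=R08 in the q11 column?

The long row with respondent=R08, question=q11 has rating=91.

91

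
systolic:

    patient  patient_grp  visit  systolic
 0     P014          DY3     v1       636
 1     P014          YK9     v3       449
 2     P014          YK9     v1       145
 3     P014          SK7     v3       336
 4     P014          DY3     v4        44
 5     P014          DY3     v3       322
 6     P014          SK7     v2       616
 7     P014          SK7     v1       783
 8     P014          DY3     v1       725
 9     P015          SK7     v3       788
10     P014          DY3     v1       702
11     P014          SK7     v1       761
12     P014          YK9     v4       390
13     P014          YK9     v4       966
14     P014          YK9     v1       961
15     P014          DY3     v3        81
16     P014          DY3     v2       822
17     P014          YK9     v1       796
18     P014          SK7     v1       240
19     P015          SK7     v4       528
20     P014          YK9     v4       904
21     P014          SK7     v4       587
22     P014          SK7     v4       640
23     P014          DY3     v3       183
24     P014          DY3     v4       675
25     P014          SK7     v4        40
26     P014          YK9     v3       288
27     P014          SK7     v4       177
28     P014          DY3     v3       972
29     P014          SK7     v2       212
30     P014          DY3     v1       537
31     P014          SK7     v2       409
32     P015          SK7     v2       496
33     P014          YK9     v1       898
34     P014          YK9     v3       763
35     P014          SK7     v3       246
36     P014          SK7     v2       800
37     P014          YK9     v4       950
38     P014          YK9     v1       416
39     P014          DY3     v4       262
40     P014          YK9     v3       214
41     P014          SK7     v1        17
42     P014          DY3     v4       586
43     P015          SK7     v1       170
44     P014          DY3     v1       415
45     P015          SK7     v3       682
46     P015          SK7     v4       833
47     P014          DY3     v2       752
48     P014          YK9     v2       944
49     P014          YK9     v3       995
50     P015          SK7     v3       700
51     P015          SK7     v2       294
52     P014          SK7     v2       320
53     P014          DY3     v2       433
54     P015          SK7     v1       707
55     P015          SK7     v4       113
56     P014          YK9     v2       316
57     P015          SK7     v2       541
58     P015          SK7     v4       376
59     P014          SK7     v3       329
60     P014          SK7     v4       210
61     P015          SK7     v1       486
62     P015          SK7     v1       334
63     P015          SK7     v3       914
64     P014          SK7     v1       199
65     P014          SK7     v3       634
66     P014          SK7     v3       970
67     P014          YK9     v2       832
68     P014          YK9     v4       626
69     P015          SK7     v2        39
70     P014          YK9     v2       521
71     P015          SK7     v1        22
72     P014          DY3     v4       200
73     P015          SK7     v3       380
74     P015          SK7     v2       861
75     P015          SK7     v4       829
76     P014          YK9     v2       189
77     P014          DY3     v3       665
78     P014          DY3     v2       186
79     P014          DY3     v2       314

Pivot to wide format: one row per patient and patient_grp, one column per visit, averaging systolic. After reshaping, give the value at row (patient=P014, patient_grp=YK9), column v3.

Rows with patient=P014, patient_grp=YK9 and visit=v3: systolic values are 449, 288, 763, 214, 995.
(449 + 288 + 763 + 214 + 995) / 5 = 541.80.

541.80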